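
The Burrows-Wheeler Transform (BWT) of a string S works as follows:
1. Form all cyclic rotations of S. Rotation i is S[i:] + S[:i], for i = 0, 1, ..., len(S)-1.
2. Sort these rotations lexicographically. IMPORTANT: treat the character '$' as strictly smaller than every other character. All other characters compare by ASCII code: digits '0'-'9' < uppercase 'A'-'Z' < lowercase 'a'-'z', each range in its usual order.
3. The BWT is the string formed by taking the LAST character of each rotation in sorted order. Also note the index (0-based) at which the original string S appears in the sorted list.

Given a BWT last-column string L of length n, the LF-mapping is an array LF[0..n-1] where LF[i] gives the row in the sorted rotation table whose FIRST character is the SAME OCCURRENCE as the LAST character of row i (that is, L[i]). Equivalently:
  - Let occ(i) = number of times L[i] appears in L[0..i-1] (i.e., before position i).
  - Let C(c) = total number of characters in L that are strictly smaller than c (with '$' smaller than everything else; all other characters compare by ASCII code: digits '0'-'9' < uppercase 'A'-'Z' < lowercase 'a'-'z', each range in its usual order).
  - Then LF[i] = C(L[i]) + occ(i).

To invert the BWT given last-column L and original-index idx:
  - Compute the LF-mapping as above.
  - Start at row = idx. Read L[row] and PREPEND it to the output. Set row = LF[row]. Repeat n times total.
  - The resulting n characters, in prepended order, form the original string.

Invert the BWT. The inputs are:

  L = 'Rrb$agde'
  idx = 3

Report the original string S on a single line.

LF mapping: 1 7 3 0 2 6 4 5
Walk LF starting at row 3, prepending L[row]:
  step 1: row=3, L[3]='$', prepend. Next row=LF[3]=0
  step 2: row=0, L[0]='R', prepend. Next row=LF[0]=1
  step 3: row=1, L[1]='r', prepend. Next row=LF[1]=7
  step 4: row=7, L[7]='e', prepend. Next row=LF[7]=5
  step 5: row=5, L[5]='g', prepend. Next row=LF[5]=6
  step 6: row=6, L[6]='d', prepend. Next row=LF[6]=4
  step 7: row=4, L[4]='a', prepend. Next row=LF[4]=2
  step 8: row=2, L[2]='b', prepend. Next row=LF[2]=3
Reversed output: badgerR$

Answer: badgerR$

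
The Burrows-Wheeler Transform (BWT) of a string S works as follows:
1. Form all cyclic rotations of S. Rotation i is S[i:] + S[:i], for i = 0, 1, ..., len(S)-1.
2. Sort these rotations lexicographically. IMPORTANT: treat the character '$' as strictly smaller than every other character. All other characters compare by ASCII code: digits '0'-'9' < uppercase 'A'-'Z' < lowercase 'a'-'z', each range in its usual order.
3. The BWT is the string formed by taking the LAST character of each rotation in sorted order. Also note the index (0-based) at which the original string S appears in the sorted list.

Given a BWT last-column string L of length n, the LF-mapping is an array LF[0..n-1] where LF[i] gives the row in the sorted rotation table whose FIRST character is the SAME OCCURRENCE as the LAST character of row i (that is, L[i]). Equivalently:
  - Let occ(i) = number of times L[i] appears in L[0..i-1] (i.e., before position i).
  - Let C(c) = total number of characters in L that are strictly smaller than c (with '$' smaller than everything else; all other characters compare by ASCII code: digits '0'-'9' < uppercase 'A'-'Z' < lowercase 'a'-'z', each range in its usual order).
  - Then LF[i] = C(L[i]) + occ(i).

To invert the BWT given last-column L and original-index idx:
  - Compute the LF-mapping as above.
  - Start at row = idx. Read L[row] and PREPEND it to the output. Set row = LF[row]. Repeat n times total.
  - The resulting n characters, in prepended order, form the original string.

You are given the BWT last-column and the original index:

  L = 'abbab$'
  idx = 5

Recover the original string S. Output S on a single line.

Answer: bbaba$

Derivation:
LF mapping: 1 3 4 2 5 0
Walk LF starting at row 5, prepending L[row]:
  step 1: row=5, L[5]='$', prepend. Next row=LF[5]=0
  step 2: row=0, L[0]='a', prepend. Next row=LF[0]=1
  step 3: row=1, L[1]='b', prepend. Next row=LF[1]=3
  step 4: row=3, L[3]='a', prepend. Next row=LF[3]=2
  step 5: row=2, L[2]='b', prepend. Next row=LF[2]=4
  step 6: row=4, L[4]='b', prepend. Next row=LF[4]=5
Reversed output: bbaba$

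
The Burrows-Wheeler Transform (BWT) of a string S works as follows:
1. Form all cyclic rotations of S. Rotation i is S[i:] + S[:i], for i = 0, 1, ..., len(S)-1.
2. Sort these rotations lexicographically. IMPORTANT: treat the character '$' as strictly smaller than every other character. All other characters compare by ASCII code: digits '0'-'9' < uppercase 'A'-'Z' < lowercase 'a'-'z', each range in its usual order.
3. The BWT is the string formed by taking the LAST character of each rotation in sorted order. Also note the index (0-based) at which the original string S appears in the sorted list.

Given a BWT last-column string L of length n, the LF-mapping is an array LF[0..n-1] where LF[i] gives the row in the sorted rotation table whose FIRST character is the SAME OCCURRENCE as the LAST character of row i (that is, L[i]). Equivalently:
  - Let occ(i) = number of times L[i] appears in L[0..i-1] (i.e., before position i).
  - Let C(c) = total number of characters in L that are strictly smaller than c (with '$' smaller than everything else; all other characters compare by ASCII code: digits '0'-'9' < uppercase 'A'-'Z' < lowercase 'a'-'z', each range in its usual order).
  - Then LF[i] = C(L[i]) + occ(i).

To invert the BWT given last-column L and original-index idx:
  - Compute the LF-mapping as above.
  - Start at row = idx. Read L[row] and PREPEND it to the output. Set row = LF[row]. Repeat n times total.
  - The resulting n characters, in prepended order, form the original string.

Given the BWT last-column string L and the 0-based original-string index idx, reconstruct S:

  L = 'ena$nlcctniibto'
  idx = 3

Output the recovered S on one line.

Answer: cincinnabottle$

Derivation:
LF mapping: 5 9 1 0 10 8 3 4 13 11 6 7 2 14 12
Walk LF starting at row 3, prepending L[row]:
  step 1: row=3, L[3]='$', prepend. Next row=LF[3]=0
  step 2: row=0, L[0]='e', prepend. Next row=LF[0]=5
  step 3: row=5, L[5]='l', prepend. Next row=LF[5]=8
  step 4: row=8, L[8]='t', prepend. Next row=LF[8]=13
  step 5: row=13, L[13]='t', prepend. Next row=LF[13]=14
  step 6: row=14, L[14]='o', prepend. Next row=LF[14]=12
  step 7: row=12, L[12]='b', prepend. Next row=LF[12]=2
  step 8: row=2, L[2]='a', prepend. Next row=LF[2]=1
  step 9: row=1, L[1]='n', prepend. Next row=LF[1]=9
  step 10: row=9, L[9]='n', prepend. Next row=LF[9]=11
  step 11: row=11, L[11]='i', prepend. Next row=LF[11]=7
  step 12: row=7, L[7]='c', prepend. Next row=LF[7]=4
  step 13: row=4, L[4]='n', prepend. Next row=LF[4]=10
  step 14: row=10, L[10]='i', prepend. Next row=LF[10]=6
  step 15: row=6, L[6]='c', prepend. Next row=LF[6]=3
Reversed output: cincinnabottle$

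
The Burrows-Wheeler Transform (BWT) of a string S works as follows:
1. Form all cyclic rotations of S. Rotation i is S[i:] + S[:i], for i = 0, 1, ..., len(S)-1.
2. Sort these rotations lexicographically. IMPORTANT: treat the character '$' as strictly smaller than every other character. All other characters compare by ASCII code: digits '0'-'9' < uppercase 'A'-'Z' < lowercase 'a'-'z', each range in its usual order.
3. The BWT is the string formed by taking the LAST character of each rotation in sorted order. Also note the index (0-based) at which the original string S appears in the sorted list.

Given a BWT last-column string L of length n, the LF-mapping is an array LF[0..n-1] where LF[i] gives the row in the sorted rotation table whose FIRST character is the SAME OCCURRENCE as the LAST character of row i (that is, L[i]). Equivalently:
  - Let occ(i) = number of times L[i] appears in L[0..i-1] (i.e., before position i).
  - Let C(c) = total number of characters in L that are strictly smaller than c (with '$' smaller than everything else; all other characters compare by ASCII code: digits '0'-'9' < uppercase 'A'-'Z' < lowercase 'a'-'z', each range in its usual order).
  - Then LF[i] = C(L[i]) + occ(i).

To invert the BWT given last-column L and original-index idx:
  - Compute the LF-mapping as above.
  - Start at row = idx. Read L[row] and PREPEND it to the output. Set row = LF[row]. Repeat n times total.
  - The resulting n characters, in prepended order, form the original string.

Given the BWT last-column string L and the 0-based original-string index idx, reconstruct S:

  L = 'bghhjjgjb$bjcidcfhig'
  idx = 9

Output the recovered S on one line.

LF mapping: 1 8 11 12 16 17 9 18 2 0 3 19 4 14 6 5 7 13 15 10
Walk LF starting at row 9, prepending L[row]:
  step 1: row=9, L[9]='$', prepend. Next row=LF[9]=0
  step 2: row=0, L[0]='b', prepend. Next row=LF[0]=1
  step 3: row=1, L[1]='g', prepend. Next row=LF[1]=8
  step 4: row=8, L[8]='b', prepend. Next row=LF[8]=2
  step 5: row=2, L[2]='h', prepend. Next row=LF[2]=11
  step 6: row=11, L[11]='j', prepend. Next row=LF[11]=19
  step 7: row=19, L[19]='g', prepend. Next row=LF[19]=10
  step 8: row=10, L[10]='b', prepend. Next row=LF[10]=3
  step 9: row=3, L[3]='h', prepend. Next row=LF[3]=12
  step 10: row=12, L[12]='c', prepend. Next row=LF[12]=4
  step 11: row=4, L[4]='j', prepend. Next row=LF[4]=16
  step 12: row=16, L[16]='f', prepend. Next row=LF[16]=7
  step 13: row=7, L[7]='j', prepend. Next row=LF[7]=18
  step 14: row=18, L[18]='i', prepend. Next row=LF[18]=15
  step 15: row=15, L[15]='c', prepend. Next row=LF[15]=5
  step 16: row=5, L[5]='j', prepend. Next row=LF[5]=17
  step 17: row=17, L[17]='h', prepend. Next row=LF[17]=13
  step 18: row=13, L[13]='i', prepend. Next row=LF[13]=14
  step 19: row=14, L[14]='d', prepend. Next row=LF[14]=6
  step 20: row=6, L[6]='g', prepend. Next row=LF[6]=9
Reversed output: gdihjcijfjchbgjhbgb$

Answer: gdihjcijfjchbgjhbgb$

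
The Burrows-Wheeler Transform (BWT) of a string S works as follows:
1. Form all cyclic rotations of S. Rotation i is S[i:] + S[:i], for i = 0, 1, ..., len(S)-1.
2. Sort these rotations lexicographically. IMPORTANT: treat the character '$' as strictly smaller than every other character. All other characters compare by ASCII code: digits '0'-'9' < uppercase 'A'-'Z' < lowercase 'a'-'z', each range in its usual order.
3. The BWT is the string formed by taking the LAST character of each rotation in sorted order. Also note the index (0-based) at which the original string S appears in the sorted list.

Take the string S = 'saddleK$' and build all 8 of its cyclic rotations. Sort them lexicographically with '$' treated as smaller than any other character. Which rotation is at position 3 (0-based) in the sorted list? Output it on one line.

All 8 rotations (rotation i = S[i:]+S[:i]):
  rot[0] = saddleK$
  rot[1] = addleK$s
  rot[2] = ddleK$sa
  rot[3] = dleK$sad
  rot[4] = leK$sadd
  rot[5] = eK$saddl
  rot[6] = K$saddle
  rot[7] = $saddleK
Sorted (with $ < everything):
  sorted[0] = $saddleK
  sorted[1] = K$saddle
  sorted[2] = addleK$s
  sorted[3] = ddleK$sa
  sorted[4] = dleK$sad
  sorted[5] = eK$saddl
  sorted[6] = leK$sadd
  sorted[7] = saddleK$
sorted[3] = ddleK$sa

Answer: ddleK$sa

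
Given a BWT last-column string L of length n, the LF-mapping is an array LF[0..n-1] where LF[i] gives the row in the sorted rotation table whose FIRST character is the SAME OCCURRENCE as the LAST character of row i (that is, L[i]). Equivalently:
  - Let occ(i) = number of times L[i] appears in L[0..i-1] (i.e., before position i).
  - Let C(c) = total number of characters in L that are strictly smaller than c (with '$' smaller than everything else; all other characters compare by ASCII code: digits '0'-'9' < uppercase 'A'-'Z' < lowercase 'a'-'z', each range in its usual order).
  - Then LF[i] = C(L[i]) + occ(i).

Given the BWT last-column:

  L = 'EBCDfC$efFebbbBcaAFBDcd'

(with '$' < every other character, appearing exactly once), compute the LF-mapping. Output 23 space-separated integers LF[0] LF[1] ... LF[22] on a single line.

Char counts: '$':1, 'A':1, 'B':3, 'C':2, 'D':2, 'E':1, 'F':2, 'a':1, 'b':3, 'c':2, 'd':1, 'e':2, 'f':2
C (first-col start): C('$')=0, C('A')=1, C('B')=2, C('C')=5, C('D')=7, C('E')=9, C('F')=10, C('a')=12, C('b')=13, C('c')=16, C('d')=18, C('e')=19, C('f')=21
L[0]='E': occ=0, LF[0]=C('E')+0=9+0=9
L[1]='B': occ=0, LF[1]=C('B')+0=2+0=2
L[2]='C': occ=0, LF[2]=C('C')+0=5+0=5
L[3]='D': occ=0, LF[3]=C('D')+0=7+0=7
L[4]='f': occ=0, LF[4]=C('f')+0=21+0=21
L[5]='C': occ=1, LF[5]=C('C')+1=5+1=6
L[6]='$': occ=0, LF[6]=C('$')+0=0+0=0
L[7]='e': occ=0, LF[7]=C('e')+0=19+0=19
L[8]='f': occ=1, LF[8]=C('f')+1=21+1=22
L[9]='F': occ=0, LF[9]=C('F')+0=10+0=10
L[10]='e': occ=1, LF[10]=C('e')+1=19+1=20
L[11]='b': occ=0, LF[11]=C('b')+0=13+0=13
L[12]='b': occ=1, LF[12]=C('b')+1=13+1=14
L[13]='b': occ=2, LF[13]=C('b')+2=13+2=15
L[14]='B': occ=1, LF[14]=C('B')+1=2+1=3
L[15]='c': occ=0, LF[15]=C('c')+0=16+0=16
L[16]='a': occ=0, LF[16]=C('a')+0=12+0=12
L[17]='A': occ=0, LF[17]=C('A')+0=1+0=1
L[18]='F': occ=1, LF[18]=C('F')+1=10+1=11
L[19]='B': occ=2, LF[19]=C('B')+2=2+2=4
L[20]='D': occ=1, LF[20]=C('D')+1=7+1=8
L[21]='c': occ=1, LF[21]=C('c')+1=16+1=17
L[22]='d': occ=0, LF[22]=C('d')+0=18+0=18

Answer: 9 2 5 7 21 6 0 19 22 10 20 13 14 15 3 16 12 1 11 4 8 17 18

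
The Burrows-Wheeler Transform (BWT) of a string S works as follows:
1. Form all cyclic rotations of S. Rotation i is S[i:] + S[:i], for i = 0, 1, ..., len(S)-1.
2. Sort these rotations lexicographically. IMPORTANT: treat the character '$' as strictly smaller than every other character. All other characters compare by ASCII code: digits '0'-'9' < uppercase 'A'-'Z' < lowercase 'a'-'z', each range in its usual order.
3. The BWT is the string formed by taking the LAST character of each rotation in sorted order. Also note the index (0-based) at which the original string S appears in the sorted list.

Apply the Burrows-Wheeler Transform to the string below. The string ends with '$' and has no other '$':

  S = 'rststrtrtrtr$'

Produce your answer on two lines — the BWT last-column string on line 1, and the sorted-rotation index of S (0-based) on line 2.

All 13 rotations (rotation i = S[i:]+S[:i]):
  rot[0] = rststrtrtrtr$
  rot[1] = ststrtrtrtr$r
  rot[2] = tstrtrtrtr$rs
  rot[3] = strtrtrtr$rst
  rot[4] = trtrtrtr$rsts
  rot[5] = rtrtrtr$rstst
  rot[6] = trtrtr$rststr
  rot[7] = rtrtr$rststrt
  rot[8] = trtr$rststrtr
  rot[9] = rtr$rststrtrt
  rot[10] = tr$rststrtrtr
  rot[11] = r$rststrtrtrt
  rot[12] = $rststrtrtrtr
Sorted (with $ < everything):
  sorted[0] = $rststrtrtrtr  (last char: 'r')
  sorted[1] = r$rststrtrtrt  (last char: 't')
  sorted[2] = rststrtrtrtr$  (last char: '$')
  sorted[3] = rtr$rststrtrt  (last char: 't')
  sorted[4] = rtrtr$rststrt  (last char: 't')
  sorted[5] = rtrtrtr$rstst  (last char: 't')
  sorted[6] = strtrtrtr$rst  (last char: 't')
  sorted[7] = ststrtrtrtr$r  (last char: 'r')
  sorted[8] = tr$rststrtrtr  (last char: 'r')
  sorted[9] = trtr$rststrtr  (last char: 'r')
  sorted[10] = trtrtr$rststr  (last char: 'r')
  sorted[11] = trtrtrtr$rsts  (last char: 's')
  sorted[12] = tstrtrtrtr$rs  (last char: 's')
Last column: rt$ttttrrrrss
Original string S is at sorted index 2

Answer: rt$ttttrrrrss
2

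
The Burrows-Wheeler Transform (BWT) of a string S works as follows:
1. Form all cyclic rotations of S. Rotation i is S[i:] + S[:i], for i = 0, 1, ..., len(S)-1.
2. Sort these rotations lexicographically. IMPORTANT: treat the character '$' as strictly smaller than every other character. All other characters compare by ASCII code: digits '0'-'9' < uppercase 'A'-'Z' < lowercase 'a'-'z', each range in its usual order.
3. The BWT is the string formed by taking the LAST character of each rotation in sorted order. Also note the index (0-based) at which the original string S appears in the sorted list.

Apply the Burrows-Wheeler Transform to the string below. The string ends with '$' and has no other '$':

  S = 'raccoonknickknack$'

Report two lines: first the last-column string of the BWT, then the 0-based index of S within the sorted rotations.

Answer: krnaaicnccknkkooc$
17

Derivation:
All 18 rotations (rotation i = S[i:]+S[:i]):
  rot[0] = raccoonknickknack$
  rot[1] = accoonknickknack$r
  rot[2] = ccoonknickknack$ra
  rot[3] = coonknickknack$rac
  rot[4] = oonknickknack$racc
  rot[5] = onknickknack$racco
  rot[6] = nknickknack$raccoo
  rot[7] = knickknack$raccoon
  rot[8] = nickknack$raccoonk
  rot[9] = ickknack$raccoonkn
  rot[10] = ckknack$raccoonkni
  rot[11] = kknack$raccoonknic
  rot[12] = knack$raccoonknick
  rot[13] = nack$raccoonknickk
  rot[14] = ack$raccoonknickkn
  rot[15] = ck$raccoonknickkna
  rot[16] = k$raccoonknickknac
  rot[17] = $raccoonknickknack
Sorted (with $ < everything):
  sorted[0] = $raccoonknickknack  (last char: 'k')
  sorted[1] = accoonknickknack$r  (last char: 'r')
  sorted[2] = ack$raccoonknickkn  (last char: 'n')
  sorted[3] = ccoonknickknack$ra  (last char: 'a')
  sorted[4] = ck$raccoonknickkna  (last char: 'a')
  sorted[5] = ckknack$raccoonkni  (last char: 'i')
  sorted[6] = coonknickknack$rac  (last char: 'c')
  sorted[7] = ickknack$raccoonkn  (last char: 'n')
  sorted[8] = k$raccoonknickknac  (last char: 'c')
  sorted[9] = kknack$raccoonknic  (last char: 'c')
  sorted[10] = knack$raccoonknick  (last char: 'k')
  sorted[11] = knickknack$raccoon  (last char: 'n')
  sorted[12] = nack$raccoonknickk  (last char: 'k')
  sorted[13] = nickknack$raccoonk  (last char: 'k')
  sorted[14] = nknickknack$raccoo  (last char: 'o')
  sorted[15] = onknickknack$racco  (last char: 'o')
  sorted[16] = oonknickknack$racc  (last char: 'c')
  sorted[17] = raccoonknickknack$  (last char: '$')
Last column: krnaaicnccknkkooc$
Original string S is at sorted index 17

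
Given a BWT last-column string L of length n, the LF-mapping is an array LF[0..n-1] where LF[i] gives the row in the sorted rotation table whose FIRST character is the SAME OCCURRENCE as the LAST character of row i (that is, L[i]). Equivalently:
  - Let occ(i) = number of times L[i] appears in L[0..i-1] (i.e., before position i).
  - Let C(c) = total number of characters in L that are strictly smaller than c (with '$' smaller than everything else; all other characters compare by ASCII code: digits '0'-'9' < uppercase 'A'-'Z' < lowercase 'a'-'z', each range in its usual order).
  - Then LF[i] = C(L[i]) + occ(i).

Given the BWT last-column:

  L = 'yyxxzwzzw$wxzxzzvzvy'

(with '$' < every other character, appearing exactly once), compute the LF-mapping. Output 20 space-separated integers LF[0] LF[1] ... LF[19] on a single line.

Answer: 10 11 6 7 13 3 14 15 4 0 5 8 16 9 17 18 1 19 2 12

Derivation:
Char counts: '$':1, 'v':2, 'w':3, 'x':4, 'y':3, 'z':7
C (first-col start): C('$')=0, C('v')=1, C('w')=3, C('x')=6, C('y')=10, C('z')=13
L[0]='y': occ=0, LF[0]=C('y')+0=10+0=10
L[1]='y': occ=1, LF[1]=C('y')+1=10+1=11
L[2]='x': occ=0, LF[2]=C('x')+0=6+0=6
L[3]='x': occ=1, LF[3]=C('x')+1=6+1=7
L[4]='z': occ=0, LF[4]=C('z')+0=13+0=13
L[5]='w': occ=0, LF[5]=C('w')+0=3+0=3
L[6]='z': occ=1, LF[6]=C('z')+1=13+1=14
L[7]='z': occ=2, LF[7]=C('z')+2=13+2=15
L[8]='w': occ=1, LF[8]=C('w')+1=3+1=4
L[9]='$': occ=0, LF[9]=C('$')+0=0+0=0
L[10]='w': occ=2, LF[10]=C('w')+2=3+2=5
L[11]='x': occ=2, LF[11]=C('x')+2=6+2=8
L[12]='z': occ=3, LF[12]=C('z')+3=13+3=16
L[13]='x': occ=3, LF[13]=C('x')+3=6+3=9
L[14]='z': occ=4, LF[14]=C('z')+4=13+4=17
L[15]='z': occ=5, LF[15]=C('z')+5=13+5=18
L[16]='v': occ=0, LF[16]=C('v')+0=1+0=1
L[17]='z': occ=6, LF[17]=C('z')+6=13+6=19
L[18]='v': occ=1, LF[18]=C('v')+1=1+1=2
L[19]='y': occ=2, LF[19]=C('y')+2=10+2=12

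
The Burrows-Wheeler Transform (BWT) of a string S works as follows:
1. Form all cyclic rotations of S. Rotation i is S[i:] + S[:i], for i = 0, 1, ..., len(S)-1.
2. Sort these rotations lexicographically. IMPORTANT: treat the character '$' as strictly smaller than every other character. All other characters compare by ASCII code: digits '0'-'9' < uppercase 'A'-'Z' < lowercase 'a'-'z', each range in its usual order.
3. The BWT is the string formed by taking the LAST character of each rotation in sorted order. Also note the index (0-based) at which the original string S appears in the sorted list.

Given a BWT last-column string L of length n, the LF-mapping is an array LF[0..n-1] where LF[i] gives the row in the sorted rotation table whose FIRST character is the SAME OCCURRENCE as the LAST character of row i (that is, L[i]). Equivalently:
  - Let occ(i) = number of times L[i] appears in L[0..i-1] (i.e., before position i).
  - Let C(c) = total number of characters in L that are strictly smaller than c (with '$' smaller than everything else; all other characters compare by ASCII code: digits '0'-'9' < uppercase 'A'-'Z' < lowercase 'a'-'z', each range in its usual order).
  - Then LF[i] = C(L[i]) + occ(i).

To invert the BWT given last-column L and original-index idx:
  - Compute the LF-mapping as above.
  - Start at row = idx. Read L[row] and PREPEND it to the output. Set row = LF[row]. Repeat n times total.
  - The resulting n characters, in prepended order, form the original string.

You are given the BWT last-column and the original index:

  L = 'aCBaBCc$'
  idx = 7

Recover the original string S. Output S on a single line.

Answer: caCBBCa$

Derivation:
LF mapping: 5 3 1 6 2 4 7 0
Walk LF starting at row 7, prepending L[row]:
  step 1: row=7, L[7]='$', prepend. Next row=LF[7]=0
  step 2: row=0, L[0]='a', prepend. Next row=LF[0]=5
  step 3: row=5, L[5]='C', prepend. Next row=LF[5]=4
  step 4: row=4, L[4]='B', prepend. Next row=LF[4]=2
  step 5: row=2, L[2]='B', prepend. Next row=LF[2]=1
  step 6: row=1, L[1]='C', prepend. Next row=LF[1]=3
  step 7: row=3, L[3]='a', prepend. Next row=LF[3]=6
  step 8: row=6, L[6]='c', prepend. Next row=LF[6]=7
Reversed output: caCBBCa$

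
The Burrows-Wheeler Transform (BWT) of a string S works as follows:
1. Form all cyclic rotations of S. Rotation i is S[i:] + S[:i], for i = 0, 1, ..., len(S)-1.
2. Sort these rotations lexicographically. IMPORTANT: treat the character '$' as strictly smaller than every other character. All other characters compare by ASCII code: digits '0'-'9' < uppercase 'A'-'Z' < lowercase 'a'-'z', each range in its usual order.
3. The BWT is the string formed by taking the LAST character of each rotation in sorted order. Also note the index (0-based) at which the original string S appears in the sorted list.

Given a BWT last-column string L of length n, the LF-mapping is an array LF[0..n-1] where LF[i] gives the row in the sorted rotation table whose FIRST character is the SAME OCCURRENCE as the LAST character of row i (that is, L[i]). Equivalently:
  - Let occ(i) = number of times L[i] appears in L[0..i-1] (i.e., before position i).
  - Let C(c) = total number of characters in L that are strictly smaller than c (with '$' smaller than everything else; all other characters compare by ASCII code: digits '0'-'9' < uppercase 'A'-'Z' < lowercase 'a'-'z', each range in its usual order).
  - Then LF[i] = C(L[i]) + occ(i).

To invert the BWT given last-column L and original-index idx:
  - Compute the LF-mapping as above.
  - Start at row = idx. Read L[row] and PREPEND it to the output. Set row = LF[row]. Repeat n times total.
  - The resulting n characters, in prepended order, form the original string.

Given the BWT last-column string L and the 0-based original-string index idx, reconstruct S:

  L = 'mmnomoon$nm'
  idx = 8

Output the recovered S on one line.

Answer: ommonnonmm$

Derivation:
LF mapping: 1 2 5 8 3 9 10 6 0 7 4
Walk LF starting at row 8, prepending L[row]:
  step 1: row=8, L[8]='$', prepend. Next row=LF[8]=0
  step 2: row=0, L[0]='m', prepend. Next row=LF[0]=1
  step 3: row=1, L[1]='m', prepend. Next row=LF[1]=2
  step 4: row=2, L[2]='n', prepend. Next row=LF[2]=5
  step 5: row=5, L[5]='o', prepend. Next row=LF[5]=9
  step 6: row=9, L[9]='n', prepend. Next row=LF[9]=7
  step 7: row=7, L[7]='n', prepend. Next row=LF[7]=6
  step 8: row=6, L[6]='o', prepend. Next row=LF[6]=10
  step 9: row=10, L[10]='m', prepend. Next row=LF[10]=4
  step 10: row=4, L[4]='m', prepend. Next row=LF[4]=3
  step 11: row=3, L[3]='o', prepend. Next row=LF[3]=8
Reversed output: ommonnonmm$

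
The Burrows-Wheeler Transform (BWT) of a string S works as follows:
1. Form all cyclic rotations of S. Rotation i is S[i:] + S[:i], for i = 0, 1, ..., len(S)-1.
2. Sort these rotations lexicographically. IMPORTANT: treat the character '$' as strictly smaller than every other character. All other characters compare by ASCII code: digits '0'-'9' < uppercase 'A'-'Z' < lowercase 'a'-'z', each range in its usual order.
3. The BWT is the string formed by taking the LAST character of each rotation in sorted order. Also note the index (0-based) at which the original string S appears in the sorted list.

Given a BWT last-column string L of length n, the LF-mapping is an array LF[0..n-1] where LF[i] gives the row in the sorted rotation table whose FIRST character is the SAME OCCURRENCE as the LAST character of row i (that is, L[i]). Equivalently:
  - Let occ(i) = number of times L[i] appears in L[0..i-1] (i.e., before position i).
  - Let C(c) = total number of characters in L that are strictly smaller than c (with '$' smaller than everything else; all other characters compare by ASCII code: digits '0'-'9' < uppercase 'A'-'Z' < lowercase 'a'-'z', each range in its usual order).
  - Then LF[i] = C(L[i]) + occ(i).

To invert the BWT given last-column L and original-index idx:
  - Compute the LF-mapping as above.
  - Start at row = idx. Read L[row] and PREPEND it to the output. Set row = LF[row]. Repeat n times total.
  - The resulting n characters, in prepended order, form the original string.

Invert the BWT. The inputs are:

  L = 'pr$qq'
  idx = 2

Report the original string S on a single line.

LF mapping: 1 4 0 2 3
Walk LF starting at row 2, prepending L[row]:
  step 1: row=2, L[2]='$', prepend. Next row=LF[2]=0
  step 2: row=0, L[0]='p', prepend. Next row=LF[0]=1
  step 3: row=1, L[1]='r', prepend. Next row=LF[1]=4
  step 4: row=4, L[4]='q', prepend. Next row=LF[4]=3
  step 5: row=3, L[3]='q', prepend. Next row=LF[3]=2
Reversed output: qqrp$

Answer: qqrp$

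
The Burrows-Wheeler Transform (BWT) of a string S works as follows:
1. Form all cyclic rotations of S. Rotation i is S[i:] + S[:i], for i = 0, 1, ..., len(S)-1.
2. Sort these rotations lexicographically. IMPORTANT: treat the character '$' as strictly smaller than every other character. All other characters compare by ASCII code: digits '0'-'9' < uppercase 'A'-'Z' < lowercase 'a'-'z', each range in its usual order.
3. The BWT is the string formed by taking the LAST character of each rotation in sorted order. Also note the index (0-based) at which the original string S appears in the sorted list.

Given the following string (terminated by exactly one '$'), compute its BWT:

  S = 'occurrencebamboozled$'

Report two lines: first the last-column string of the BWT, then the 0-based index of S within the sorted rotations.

All 21 rotations (rotation i = S[i:]+S[:i]):
  rot[0] = occurrencebamboozled$
  rot[1] = ccurrencebamboozled$o
  rot[2] = currencebamboozled$oc
  rot[3] = urrencebamboozled$occ
  rot[4] = rrencebamboozled$occu
  rot[5] = rencebamboozled$occur
  rot[6] = encebamboozled$occurr
  rot[7] = ncebamboozled$occurre
  rot[8] = cebamboozled$occurren
  rot[9] = ebamboozled$occurrenc
  rot[10] = bamboozled$occurrence
  rot[11] = amboozled$occurrenceb
  rot[12] = mboozled$occurrenceba
  rot[13] = boozled$occurrencebam
  rot[14] = oozled$occurrencebamb
  rot[15] = ozled$occurrencebambo
  rot[16] = zled$occurrencebamboo
  rot[17] = led$occurrencebambooz
  rot[18] = ed$occurrencebamboozl
  rot[19] = d$occurrencebamboozle
  rot[20] = $occurrencebamboozled
Sorted (with $ < everything):
  sorted[0] = $occurrencebamboozled  (last char: 'd')
  sorted[1] = amboozled$occurrenceb  (last char: 'b')
  sorted[2] = bamboozled$occurrence  (last char: 'e')
  sorted[3] = boozled$occurrencebam  (last char: 'm')
  sorted[4] = ccurrencebamboozled$o  (last char: 'o')
  sorted[5] = cebamboozled$occurren  (last char: 'n')
  sorted[6] = currencebamboozled$oc  (last char: 'c')
  sorted[7] = d$occurrencebamboozle  (last char: 'e')
  sorted[8] = ebamboozled$occurrenc  (last char: 'c')
  sorted[9] = ed$occurrencebamboozl  (last char: 'l')
  sorted[10] = encebamboozled$occurr  (last char: 'r')
  sorted[11] = led$occurrencebambooz  (last char: 'z')
  sorted[12] = mboozled$occurrenceba  (last char: 'a')
  sorted[13] = ncebamboozled$occurre  (last char: 'e')
  sorted[14] = occurrencebamboozled$  (last char: '$')
  sorted[15] = oozled$occurrencebamb  (last char: 'b')
  sorted[16] = ozled$occurrencebambo  (last char: 'o')
  sorted[17] = rencebamboozled$occur  (last char: 'r')
  sorted[18] = rrencebamboozled$occu  (last char: 'u')
  sorted[19] = urrencebamboozled$occ  (last char: 'c')
  sorted[20] = zled$occurrencebamboo  (last char: 'o')
Last column: dbemonceclrzae$boruco
Original string S is at sorted index 14

Answer: dbemonceclrzae$boruco
14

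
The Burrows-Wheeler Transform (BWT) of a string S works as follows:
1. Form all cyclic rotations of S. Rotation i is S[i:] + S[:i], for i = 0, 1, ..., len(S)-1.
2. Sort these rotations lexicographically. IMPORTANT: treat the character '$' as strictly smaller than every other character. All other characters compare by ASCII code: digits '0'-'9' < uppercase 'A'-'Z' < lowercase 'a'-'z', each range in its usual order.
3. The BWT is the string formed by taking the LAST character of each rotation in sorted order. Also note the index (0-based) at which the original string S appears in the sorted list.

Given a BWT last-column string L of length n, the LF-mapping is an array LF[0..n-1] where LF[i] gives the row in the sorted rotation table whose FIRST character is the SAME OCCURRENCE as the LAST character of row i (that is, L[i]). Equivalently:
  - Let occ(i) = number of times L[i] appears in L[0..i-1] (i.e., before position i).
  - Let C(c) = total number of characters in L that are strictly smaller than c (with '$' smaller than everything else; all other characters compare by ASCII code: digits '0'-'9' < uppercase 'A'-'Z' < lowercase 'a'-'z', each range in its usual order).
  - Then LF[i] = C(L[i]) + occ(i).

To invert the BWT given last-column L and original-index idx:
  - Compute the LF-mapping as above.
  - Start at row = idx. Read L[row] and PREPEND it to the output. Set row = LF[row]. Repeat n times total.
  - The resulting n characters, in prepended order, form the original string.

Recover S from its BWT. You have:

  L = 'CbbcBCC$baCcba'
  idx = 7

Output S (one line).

Answer: acbcCCbbBCabC$

Derivation:
LF mapping: 2 8 9 12 1 3 4 0 10 6 5 13 11 7
Walk LF starting at row 7, prepending L[row]:
  step 1: row=7, L[7]='$', prepend. Next row=LF[7]=0
  step 2: row=0, L[0]='C', prepend. Next row=LF[0]=2
  step 3: row=2, L[2]='b', prepend. Next row=LF[2]=9
  step 4: row=9, L[9]='a', prepend. Next row=LF[9]=6
  step 5: row=6, L[6]='C', prepend. Next row=LF[6]=4
  step 6: row=4, L[4]='B', prepend. Next row=LF[4]=1
  step 7: row=1, L[1]='b', prepend. Next row=LF[1]=8
  step 8: row=8, L[8]='b', prepend. Next row=LF[8]=10
  step 9: row=10, L[10]='C', prepend. Next row=LF[10]=5
  step 10: row=5, L[5]='C', prepend. Next row=LF[5]=3
  step 11: row=3, L[3]='c', prepend. Next row=LF[3]=12
  step 12: row=12, L[12]='b', prepend. Next row=LF[12]=11
  step 13: row=11, L[11]='c', prepend. Next row=LF[11]=13
  step 14: row=13, L[13]='a', prepend. Next row=LF[13]=7
Reversed output: acbcCCbbBCabC$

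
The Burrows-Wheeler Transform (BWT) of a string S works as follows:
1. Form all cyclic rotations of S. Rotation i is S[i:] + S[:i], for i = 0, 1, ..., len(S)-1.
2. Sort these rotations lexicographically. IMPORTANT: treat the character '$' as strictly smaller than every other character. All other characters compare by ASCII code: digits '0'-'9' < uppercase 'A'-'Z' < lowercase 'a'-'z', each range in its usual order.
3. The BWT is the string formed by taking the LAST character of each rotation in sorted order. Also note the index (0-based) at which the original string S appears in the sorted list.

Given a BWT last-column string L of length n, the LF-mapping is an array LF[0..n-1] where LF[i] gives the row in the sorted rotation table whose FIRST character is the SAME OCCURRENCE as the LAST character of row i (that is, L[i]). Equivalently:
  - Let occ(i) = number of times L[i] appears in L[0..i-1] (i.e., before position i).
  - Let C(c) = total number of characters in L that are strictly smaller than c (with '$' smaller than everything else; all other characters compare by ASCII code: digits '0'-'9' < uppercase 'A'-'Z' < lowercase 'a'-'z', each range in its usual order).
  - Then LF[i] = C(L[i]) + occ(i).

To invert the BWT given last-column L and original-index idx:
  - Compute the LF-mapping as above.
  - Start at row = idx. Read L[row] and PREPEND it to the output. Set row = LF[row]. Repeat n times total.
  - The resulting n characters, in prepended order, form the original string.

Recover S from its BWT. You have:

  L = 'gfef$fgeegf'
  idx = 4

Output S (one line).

LF mapping: 8 4 1 5 0 6 9 2 3 10 7
Walk LF starting at row 4, prepending L[row]:
  step 1: row=4, L[4]='$', prepend. Next row=LF[4]=0
  step 2: row=0, L[0]='g', prepend. Next row=LF[0]=8
  step 3: row=8, L[8]='e', prepend. Next row=LF[8]=3
  step 4: row=3, L[3]='f', prepend. Next row=LF[3]=5
  step 5: row=5, L[5]='f', prepend. Next row=LF[5]=6
  step 6: row=6, L[6]='g', prepend. Next row=LF[6]=9
  step 7: row=9, L[9]='g', prepend. Next row=LF[9]=10
  step 8: row=10, L[10]='f', prepend. Next row=LF[10]=7
  step 9: row=7, L[7]='e', prepend. Next row=LF[7]=2
  step 10: row=2, L[2]='e', prepend. Next row=LF[2]=1
  step 11: row=1, L[1]='f', prepend. Next row=LF[1]=4
Reversed output: feefggffeg$

Answer: feefggffeg$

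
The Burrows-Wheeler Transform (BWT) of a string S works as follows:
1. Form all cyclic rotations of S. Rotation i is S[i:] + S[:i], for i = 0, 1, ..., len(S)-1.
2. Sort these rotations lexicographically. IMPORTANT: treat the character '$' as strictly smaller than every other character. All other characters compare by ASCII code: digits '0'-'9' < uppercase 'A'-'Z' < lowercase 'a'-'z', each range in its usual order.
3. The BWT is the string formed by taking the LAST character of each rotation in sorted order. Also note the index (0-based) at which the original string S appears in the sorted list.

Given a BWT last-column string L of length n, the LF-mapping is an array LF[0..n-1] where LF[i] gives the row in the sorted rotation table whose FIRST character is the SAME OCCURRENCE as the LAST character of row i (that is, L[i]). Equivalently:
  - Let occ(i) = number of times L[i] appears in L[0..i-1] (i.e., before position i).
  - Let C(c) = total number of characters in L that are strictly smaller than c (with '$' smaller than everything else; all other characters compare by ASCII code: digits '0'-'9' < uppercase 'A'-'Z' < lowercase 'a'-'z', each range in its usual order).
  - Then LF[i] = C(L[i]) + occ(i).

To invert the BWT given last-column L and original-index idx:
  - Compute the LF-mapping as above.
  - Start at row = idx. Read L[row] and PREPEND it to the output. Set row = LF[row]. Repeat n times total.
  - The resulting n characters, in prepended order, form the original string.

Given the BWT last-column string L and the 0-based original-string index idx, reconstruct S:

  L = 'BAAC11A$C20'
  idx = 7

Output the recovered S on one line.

Answer: AA12C1A0CB$

Derivation:
LF mapping: 8 5 6 9 2 3 7 0 10 4 1
Walk LF starting at row 7, prepending L[row]:
  step 1: row=7, L[7]='$', prepend. Next row=LF[7]=0
  step 2: row=0, L[0]='B', prepend. Next row=LF[0]=8
  step 3: row=8, L[8]='C', prepend. Next row=LF[8]=10
  step 4: row=10, L[10]='0', prepend. Next row=LF[10]=1
  step 5: row=1, L[1]='A', prepend. Next row=LF[1]=5
  step 6: row=5, L[5]='1', prepend. Next row=LF[5]=3
  step 7: row=3, L[3]='C', prepend. Next row=LF[3]=9
  step 8: row=9, L[9]='2', prepend. Next row=LF[9]=4
  step 9: row=4, L[4]='1', prepend. Next row=LF[4]=2
  step 10: row=2, L[2]='A', prepend. Next row=LF[2]=6
  step 11: row=6, L[6]='A', prepend. Next row=LF[6]=7
Reversed output: AA12C1A0CB$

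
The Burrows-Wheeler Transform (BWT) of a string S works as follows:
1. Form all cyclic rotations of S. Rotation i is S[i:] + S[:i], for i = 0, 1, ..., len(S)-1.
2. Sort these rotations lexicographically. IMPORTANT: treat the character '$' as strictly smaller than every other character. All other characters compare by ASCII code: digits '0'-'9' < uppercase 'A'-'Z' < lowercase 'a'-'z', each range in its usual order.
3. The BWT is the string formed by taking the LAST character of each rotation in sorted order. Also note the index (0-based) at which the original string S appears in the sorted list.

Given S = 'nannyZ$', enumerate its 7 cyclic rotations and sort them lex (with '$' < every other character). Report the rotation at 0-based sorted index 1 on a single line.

Answer: Z$nanny

Derivation:
All 7 rotations (rotation i = S[i:]+S[:i]):
  rot[0] = nannyZ$
  rot[1] = annyZ$n
  rot[2] = nnyZ$na
  rot[3] = nyZ$nan
  rot[4] = yZ$nann
  rot[5] = Z$nanny
  rot[6] = $nannyZ
Sorted (with $ < everything):
  sorted[0] = $nannyZ
  sorted[1] = Z$nanny
  sorted[2] = annyZ$n
  sorted[3] = nannyZ$
  sorted[4] = nnyZ$na
  sorted[5] = nyZ$nan
  sorted[6] = yZ$nann
sorted[1] = Z$nanny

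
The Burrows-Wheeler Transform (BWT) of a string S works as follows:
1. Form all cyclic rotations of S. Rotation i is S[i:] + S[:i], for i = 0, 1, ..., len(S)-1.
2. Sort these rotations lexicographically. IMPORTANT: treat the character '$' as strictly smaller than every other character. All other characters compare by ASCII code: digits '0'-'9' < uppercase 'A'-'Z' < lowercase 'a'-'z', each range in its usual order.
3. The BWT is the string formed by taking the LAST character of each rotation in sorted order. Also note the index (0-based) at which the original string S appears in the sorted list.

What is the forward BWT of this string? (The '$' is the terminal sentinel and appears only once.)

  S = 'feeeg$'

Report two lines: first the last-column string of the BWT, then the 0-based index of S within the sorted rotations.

Answer: gfee$e
4

Derivation:
All 6 rotations (rotation i = S[i:]+S[:i]):
  rot[0] = feeeg$
  rot[1] = eeeg$f
  rot[2] = eeg$fe
  rot[3] = eg$fee
  rot[4] = g$feee
  rot[5] = $feeeg
Sorted (with $ < everything):
  sorted[0] = $feeeg  (last char: 'g')
  sorted[1] = eeeg$f  (last char: 'f')
  sorted[2] = eeg$fe  (last char: 'e')
  sorted[3] = eg$fee  (last char: 'e')
  sorted[4] = feeeg$  (last char: '$')
  sorted[5] = g$feee  (last char: 'e')
Last column: gfee$e
Original string S is at sorted index 4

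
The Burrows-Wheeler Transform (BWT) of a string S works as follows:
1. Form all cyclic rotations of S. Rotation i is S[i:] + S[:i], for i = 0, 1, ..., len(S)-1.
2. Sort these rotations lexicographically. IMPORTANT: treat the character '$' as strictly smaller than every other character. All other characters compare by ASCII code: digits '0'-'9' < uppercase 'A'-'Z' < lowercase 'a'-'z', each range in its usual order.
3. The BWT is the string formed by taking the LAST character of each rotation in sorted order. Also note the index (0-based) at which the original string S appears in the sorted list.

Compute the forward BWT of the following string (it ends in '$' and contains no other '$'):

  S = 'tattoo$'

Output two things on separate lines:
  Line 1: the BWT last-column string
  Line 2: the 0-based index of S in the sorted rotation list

All 7 rotations (rotation i = S[i:]+S[:i]):
  rot[0] = tattoo$
  rot[1] = attoo$t
  rot[2] = ttoo$ta
  rot[3] = too$tat
  rot[4] = oo$tatt
  rot[5] = o$tatto
  rot[6] = $tattoo
Sorted (with $ < everything):
  sorted[0] = $tattoo  (last char: 'o')
  sorted[1] = attoo$t  (last char: 't')
  sorted[2] = o$tatto  (last char: 'o')
  sorted[3] = oo$tatt  (last char: 't')
  sorted[4] = tattoo$  (last char: '$')
  sorted[5] = too$tat  (last char: 't')
  sorted[6] = ttoo$ta  (last char: 'a')
Last column: otot$ta
Original string S is at sorted index 4

Answer: otot$ta
4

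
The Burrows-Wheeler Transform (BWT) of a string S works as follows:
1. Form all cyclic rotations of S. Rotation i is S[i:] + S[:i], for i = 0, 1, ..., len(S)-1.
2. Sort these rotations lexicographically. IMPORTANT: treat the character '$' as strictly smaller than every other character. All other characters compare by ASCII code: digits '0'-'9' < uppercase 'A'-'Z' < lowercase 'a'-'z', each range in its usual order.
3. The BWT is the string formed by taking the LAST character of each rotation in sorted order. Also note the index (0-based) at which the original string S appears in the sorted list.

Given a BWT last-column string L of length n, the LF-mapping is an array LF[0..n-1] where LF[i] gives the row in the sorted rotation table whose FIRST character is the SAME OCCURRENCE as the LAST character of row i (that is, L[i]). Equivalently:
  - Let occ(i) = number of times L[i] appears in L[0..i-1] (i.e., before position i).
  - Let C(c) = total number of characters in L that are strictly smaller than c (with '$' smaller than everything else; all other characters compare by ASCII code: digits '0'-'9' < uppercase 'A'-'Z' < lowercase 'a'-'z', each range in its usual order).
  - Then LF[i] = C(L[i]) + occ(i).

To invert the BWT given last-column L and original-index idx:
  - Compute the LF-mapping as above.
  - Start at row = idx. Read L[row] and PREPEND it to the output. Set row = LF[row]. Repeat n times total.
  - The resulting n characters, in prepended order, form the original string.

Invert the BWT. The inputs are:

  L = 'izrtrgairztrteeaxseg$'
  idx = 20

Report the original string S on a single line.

LF mapping: 8 19 10 15 11 6 1 9 12 20 16 13 17 3 4 2 18 14 5 7 0
Walk LF starting at row 20, prepending L[row]:
  step 1: row=20, L[20]='$', prepend. Next row=LF[20]=0
  step 2: row=0, L[0]='i', prepend. Next row=LF[0]=8
  step 3: row=8, L[8]='r', prepend. Next row=LF[8]=12
  step 4: row=12, L[12]='t', prepend. Next row=LF[12]=17
  step 5: row=17, L[17]='s', prepend. Next row=LF[17]=14
  step 6: row=14, L[14]='e', prepend. Next row=LF[14]=4
  step 7: row=4, L[4]='r', prepend. Next row=LF[4]=11
  step 8: row=11, L[11]='r', prepend. Next row=LF[11]=13
  step 9: row=13, L[13]='e', prepend. Next row=LF[13]=3
  step 10: row=3, L[3]='t', prepend. Next row=LF[3]=15
  step 11: row=15, L[15]='a', prepend. Next row=LF[15]=2
  step 12: row=2, L[2]='r', prepend. Next row=LF[2]=10
  step 13: row=10, L[10]='t', prepend. Next row=LF[10]=16
  step 14: row=16, L[16]='x', prepend. Next row=LF[16]=18
  step 15: row=18, L[18]='e', prepend. Next row=LF[18]=5
  step 16: row=5, L[5]='g', prepend. Next row=LF[5]=6
  step 17: row=6, L[6]='a', prepend. Next row=LF[6]=1
  step 18: row=1, L[1]='z', prepend. Next row=LF[1]=19
  step 19: row=19, L[19]='g', prepend. Next row=LF[19]=7
  step 20: row=7, L[7]='i', prepend. Next row=LF[7]=9
  step 21: row=9, L[9]='z', prepend. Next row=LF[9]=20
Reversed output: zigzagextraterrestri$

Answer: zigzagextraterrestri$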